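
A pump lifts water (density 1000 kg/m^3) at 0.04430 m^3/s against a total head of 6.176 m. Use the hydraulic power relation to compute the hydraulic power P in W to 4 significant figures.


Approach: apply the hydraulic power relation, P = rho*g*Q*H.
P = 1000 * 9.81 * 0.04430 * 6.176 = 2684 W
Therefore the hydraulic power P = 2684 W.


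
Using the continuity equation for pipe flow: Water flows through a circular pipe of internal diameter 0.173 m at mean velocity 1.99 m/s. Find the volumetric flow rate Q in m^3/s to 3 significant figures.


Approach: apply the continuity equation for pipe flow, Q = A * v with A = pi*(D/2)^2.
A = pi*(0.173/2)^2 = 0.023506 m^2
Q = 0.023506 * 1.99 = 0.0468 m^3/s
Therefore the volumetric flow rate Q = 0.0468 m^3/s.


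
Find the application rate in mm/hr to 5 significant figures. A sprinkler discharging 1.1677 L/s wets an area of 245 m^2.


Approach: apply the application rate relation, rate = (Q/A)*3600.
rate = (1.1677 / 245) * 3600 = 17.158 mm/hr
Therefore the application rate = 17.158 mm/hr.


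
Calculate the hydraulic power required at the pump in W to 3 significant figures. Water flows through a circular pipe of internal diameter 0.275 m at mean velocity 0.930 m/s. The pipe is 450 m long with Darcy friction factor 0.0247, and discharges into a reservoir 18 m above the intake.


Approach: apply continuity + Darcy-Weisbach + hydraulic power, Q = A*v; hf = f*(L/D)*(v^2/(2g)); H = static + hf; P = rho*g*Q*H.
Step 1 — flow rate (continuity, Q = A*v):
  A = pi*(0.275/2)^2 = 0.059396 m^2
  Q = 0.059396 * 0.930 = 0.055238 m^3/s
Step 2 — friction head loss (Darcy-Weisbach):
  hf = 0.0247 * (450/0.275) * (0.930^2 / (2*9.81))
  hf = 1.7817 m
Step 3 — total head: H = 18 + 1.7817 = 19.782 m
Step 4 — hydraulic power (P = rho*g*Q*H):
  P = 1000 * 9.81 * 0.055238 * 19.782 = 10700 W
Therefore the hydraulic power required at the pump = 10700 W.


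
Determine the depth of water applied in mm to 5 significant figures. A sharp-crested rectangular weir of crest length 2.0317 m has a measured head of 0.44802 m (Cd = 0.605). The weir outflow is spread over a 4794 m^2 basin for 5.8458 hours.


Approach: apply the rectangular weir equation with a volume-to-depth conversion, Q = (2/3)*Cd*L*sqrt(2g)*H^1.5; d = Q*t/A * 1000.
Step 1 — weir discharge:
  Q = (2/3)*0.605*2.0317*sqrt(2*9.81)*0.44802^1.5 = 1.088477 m^3/s
Step 2 — volume: V = 1.088477 * 5.8458*3600 = 22906.87 m^3
Step 3 — depth: d = V/A * 1000 = 22906.87/4794 * 1000 = 4778.2 mm
Therefore the depth of water applied = 4778.2 mm.


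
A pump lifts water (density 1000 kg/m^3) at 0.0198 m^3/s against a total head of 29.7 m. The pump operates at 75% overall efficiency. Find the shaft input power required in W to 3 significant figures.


Approach: apply hydraulic power then efficiency conversion, P = rho*g*Q*H; P_in = P/eta.
Step 1 — hydraulic power (P = rho*g*Q*H):
  P = 1000 * 9.81 * 0.0198 * 29.7 = 5768.9 W
Step 2 — input power: P_in = P/eta = 5768.9 / 0.75 = 7690 W
Therefore the shaft input power required = 7690 W.


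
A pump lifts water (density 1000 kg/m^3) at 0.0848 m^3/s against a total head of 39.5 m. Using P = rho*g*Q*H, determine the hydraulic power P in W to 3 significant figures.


P = 1000 * 9.81 * 0.0848 * 39.5 = 32900 W
Therefore the hydraulic power P = 32900 W.


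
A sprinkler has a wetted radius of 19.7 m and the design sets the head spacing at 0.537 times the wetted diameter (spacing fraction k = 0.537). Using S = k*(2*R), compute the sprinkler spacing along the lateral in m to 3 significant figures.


S = 0.537 * (2 * 19.7) = 21.2 m
Therefore the sprinkler spacing along the lateral = 21.2 m.


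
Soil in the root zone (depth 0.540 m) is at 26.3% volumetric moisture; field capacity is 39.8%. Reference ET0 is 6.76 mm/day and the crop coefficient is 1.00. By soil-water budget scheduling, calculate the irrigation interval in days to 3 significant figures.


Approach: apply soil-water budget scheduling, SMD = (FC-theta)/100*depth*1000; ETc = ET0*Kc; interval = SMD/ETc.
Step 1 — soil moisture deficit:
  SMD = (39.8 - 26.3)/100 * 0.540 * 1000 = 72.900 mm
Step 2 — daily crop ET (ETc = ET0*Kc):
  ETc = 6.76 * 1.00 = 6.7600 mm/day
Step 3 — irrigation interval (SMD/ETc):
  interval = 72.900 / 6.7600 = 10.8 days
Therefore the irrigation interval = 10.8 days.


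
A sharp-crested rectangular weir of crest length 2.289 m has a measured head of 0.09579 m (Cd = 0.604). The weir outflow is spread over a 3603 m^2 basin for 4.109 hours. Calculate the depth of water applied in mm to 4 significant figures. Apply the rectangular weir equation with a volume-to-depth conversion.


Approach: apply the rectangular weir equation with a volume-to-depth conversion, Q = (2/3)*Cd*L*sqrt(2g)*H^1.5; d = Q*t/A * 1000.
Step 1 — weir discharge:
  Q = (2/3)*0.604*2.289*sqrt(2*9.81)*0.09579^1.5 = 0.121038 m^3/s
Step 2 — volume: V = 0.121038 * 4.109*3600 = 1790.44 m^3
Step 3 — depth: d = V/A * 1000 = 1790.44/3603 * 1000 = 496.9 mm
Therefore the depth of water applied = 496.9 mm.


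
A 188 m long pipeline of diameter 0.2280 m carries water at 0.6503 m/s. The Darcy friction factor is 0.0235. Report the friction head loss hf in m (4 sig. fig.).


Approach: apply the Darcy-Weisbach equation, hf = f*(L/D)*(v^2/(2g)).
hf = 0.0235 * (188/0.2280) * (0.6503^2 / (2*9.81))
hf = 0.4177 m
Therefore the friction head loss hf = 0.4177 m.


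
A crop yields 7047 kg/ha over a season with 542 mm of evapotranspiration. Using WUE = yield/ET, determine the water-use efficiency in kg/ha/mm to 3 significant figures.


WUE = 7047 / 542 = 13.0 kg/ha/mm
Therefore the water-use efficiency = 13.0 kg/ha/mm.


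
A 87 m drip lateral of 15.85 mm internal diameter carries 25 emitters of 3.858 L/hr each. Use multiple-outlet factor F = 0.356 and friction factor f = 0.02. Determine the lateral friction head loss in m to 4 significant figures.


Approach: apply Darcy-Weisbach with the multiple-outlet F-factor, Q = n*q/(3600*1000) m^3/s; v = Q/A; hf = F*f*(L/D)*(v^2/(2g)).
Q = 25*3.858/(3600*1000) = 2.67917e-05 m^3/s
A = pi*(15.85e-3/2)^2 = 1.97310e-04 m^2, so v = Q/A = 0.135785 m/s
hf = 0.356*0.02*(87/0.01585)*(0.135785^2/(2*9.81)) = 0.03673 m
Therefore the lateral friction head loss = 0.03673 m.


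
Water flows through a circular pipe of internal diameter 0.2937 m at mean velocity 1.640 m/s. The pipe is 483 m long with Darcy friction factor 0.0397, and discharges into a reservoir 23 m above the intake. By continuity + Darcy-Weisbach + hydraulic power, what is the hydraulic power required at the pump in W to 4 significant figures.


Approach: apply continuity + Darcy-Weisbach + hydraulic power, Q = A*v; hf = f*(L/D)*(v^2/(2g)); H = static + hf; P = rho*g*Q*H.
Step 1 — flow rate (continuity, Q = A*v):
  A = pi*(0.2937/2)^2 = 0.0677482 m^2
  Q = 0.0677482 * 1.640 = 0.111107 m^3/s
Step 2 — friction head loss (Darcy-Weisbach):
  hf = 0.0397 * (483/0.2937) * (1.640^2 / (2*9.81))
  hf = 8.94999 m
Step 3 — total head: H = 23 + 8.94999 = 31.9500 m
Step 4 — hydraulic power (P = rho*g*Q*H):
  P = 1000 * 9.81 * 0.111107 * 31.9500 = 34820 W
Therefore the hydraulic power required at the pump = 34820 W.


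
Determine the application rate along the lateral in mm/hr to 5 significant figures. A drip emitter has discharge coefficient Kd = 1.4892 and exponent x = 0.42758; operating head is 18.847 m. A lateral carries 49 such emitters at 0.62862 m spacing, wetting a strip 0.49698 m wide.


Approach: apply the emitter equation with a lateral mass balance, q = Kd*h^x; Q = n*q; rate = Q/(n*spacing*width).
Step 1 — single emitter flow (q = Kd*h^x):
  q = 1.4892 * 18.847^0.42758 = 5.226622 L/hr
Step 2 — total lateral flow: Q = 49 * 5.226622 = 256.1045 L/hr
Step 3 — wetted area: A = 49 * 0.62862 * 0.49698 = 15.30817 m^2
Step 4 — application rate: Q/A = 256.1045/15.30817 = 16.730 mm/hr
Therefore the application rate along the lateral = 16.730 mm/hr.


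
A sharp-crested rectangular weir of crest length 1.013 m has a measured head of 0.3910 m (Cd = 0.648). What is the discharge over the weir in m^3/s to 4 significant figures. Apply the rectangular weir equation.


Approach: apply the rectangular weir equation, Q = (2/3)*Cd*L*sqrt(2g)*H^1.5.
Q = (2/3)*0.648*1.013*sqrt(2*9.81)*0.3910^1.5 = 0.4739 m^3/s
Therefore the discharge over the weir = 0.4739 m^3/s.


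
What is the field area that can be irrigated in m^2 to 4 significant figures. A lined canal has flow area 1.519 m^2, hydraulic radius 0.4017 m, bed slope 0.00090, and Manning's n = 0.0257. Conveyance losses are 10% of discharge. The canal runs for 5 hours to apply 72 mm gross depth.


Approach: apply Manning's equation with a conveyance and depth budget, Q = (1/n)*A*R^(2/3)*S^(1/2); Q_field = Q*(1-loss); Area = Q_field*t/(d/1000).
Step 1 — canal discharge (Manning's equation):
  Q = (1/0.0257) * 1.519 * 0.4017^(2/3) * 0.00090^(1/2) = 0.965340 m^3/s
Step 2 — delivered flow: Q_field = 0.965340*(1 - 10/100) = 0.868806 m^3/s
Step 3 — volume delivered: V = 0.868806 * 5*3600 = 15638.5 m^3
Step 4 — area served: A = V / (depth/1000) = 15638.5 / 0.072 = 217200 m^2
Therefore the field area that can be irrigated = 217200 m^2.


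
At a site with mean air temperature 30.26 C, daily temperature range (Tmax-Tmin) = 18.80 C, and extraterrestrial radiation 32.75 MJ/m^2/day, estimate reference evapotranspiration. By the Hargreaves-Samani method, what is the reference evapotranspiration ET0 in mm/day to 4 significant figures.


Approach: apply the Hargreaves-Samani method, ET0 = 0.0023*(Tmean+17.8)*sqrt(Tmax-Tmin)*0.408*Ra.
ET0 = 0.0023*(30.26+17.8)*sqrt(18.80)*0.408*32.75 = 6.404 mm/day
Therefore the reference evapotranspiration ET0 = 6.404 mm/day.


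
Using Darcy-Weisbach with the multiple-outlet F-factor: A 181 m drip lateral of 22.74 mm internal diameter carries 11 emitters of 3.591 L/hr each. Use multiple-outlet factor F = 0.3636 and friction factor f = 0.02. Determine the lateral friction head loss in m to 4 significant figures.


Approach: apply Darcy-Weisbach with the multiple-outlet F-factor, Q = n*q/(3600*1000) m^3/s; v = Q/A; hf = F*f*(L/D)*(v^2/(2g)).
Q = 11*3.591/(3600*1000) = 1.09725e-05 m^3/s
A = pi*(22.74e-3/2)^2 = 4.06135e-04 m^2, so v = Q/A = 0.0270169 m/s
hf = 0.3636*0.02*(181/0.02274)*(0.0270169^2/(2*9.81)) = 0.002153 m
Therefore the lateral friction head loss = 0.002153 m.


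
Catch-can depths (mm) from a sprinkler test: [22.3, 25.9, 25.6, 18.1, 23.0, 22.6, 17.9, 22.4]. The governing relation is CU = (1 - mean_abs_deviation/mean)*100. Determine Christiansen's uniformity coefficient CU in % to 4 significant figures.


mean = 22.2250 mm
mean |d_i - mean| = 2.11250 mm
CU = (1 - 2.11250/22.2250)*100 = 90.49 %
Therefore Christiansen's uniformity coefficient CU = 90.49 %.


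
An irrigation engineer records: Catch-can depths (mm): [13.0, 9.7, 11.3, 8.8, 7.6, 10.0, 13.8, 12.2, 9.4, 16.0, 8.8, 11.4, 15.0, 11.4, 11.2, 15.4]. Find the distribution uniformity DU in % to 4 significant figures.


Approach: apply the low-quarter distribution uniformity, DU = (mean of lowest quarter of readings / overall mean)*100.
sorted lowest 4 of 16: [7.6, 8.8, 8.8, 9.4] -> mean = 8.65000 mm
overall mean = 11.5625 mm
DU = (8.65000/11.5625)*100 = 74.81 %
Therefore the distribution uniformity DU = 74.81 %.


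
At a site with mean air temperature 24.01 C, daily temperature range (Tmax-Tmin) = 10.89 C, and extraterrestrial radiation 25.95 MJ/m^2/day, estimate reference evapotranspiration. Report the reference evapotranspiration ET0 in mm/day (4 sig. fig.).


Approach: apply the Hargreaves-Samani method, ET0 = 0.0023*(Tmean+17.8)*sqrt(Tmax-Tmin)*0.408*Ra.
ET0 = 0.0023*(24.01+17.8)*sqrt(10.89)*0.408*25.95 = 3.360 mm/day
Therefore the reference evapotranspiration ET0 = 3.360 mm/day.


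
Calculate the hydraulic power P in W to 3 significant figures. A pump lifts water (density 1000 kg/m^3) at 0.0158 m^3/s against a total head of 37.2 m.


Approach: apply the hydraulic power relation, P = rho*g*Q*H.
P = 1000 * 9.81 * 0.0158 * 37.2 = 5770 W
Therefore the hydraulic power P = 5770 W.


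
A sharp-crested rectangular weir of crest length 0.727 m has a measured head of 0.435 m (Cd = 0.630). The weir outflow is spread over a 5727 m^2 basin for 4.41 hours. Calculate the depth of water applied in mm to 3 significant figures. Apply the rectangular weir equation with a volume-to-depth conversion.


Approach: apply the rectangular weir equation with a volume-to-depth conversion, Q = (2/3)*Cd*L*sqrt(2g)*H^1.5; d = Q*t/A * 1000.
Step 1 — weir discharge:
  Q = (2/3)*0.630*0.727*sqrt(2*9.81)*0.435^1.5 = 0.38803 m^3/s
Step 2 — volume: V = 0.38803 * 4.41*3600 = 6160.4 m^3
Step 3 — depth: d = V/A * 1000 = 6160.4/5727 * 1000 = 1080 mm
Therefore the depth of water applied = 1080 mm.


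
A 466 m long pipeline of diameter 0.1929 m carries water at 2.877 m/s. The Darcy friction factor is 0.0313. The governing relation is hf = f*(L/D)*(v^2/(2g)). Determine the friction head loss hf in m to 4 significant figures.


hf = 0.0313 * (466/0.1929) * (2.877^2 / (2*9.81))
hf = 31.90 m
Therefore the friction head loss hf = 31.90 m.


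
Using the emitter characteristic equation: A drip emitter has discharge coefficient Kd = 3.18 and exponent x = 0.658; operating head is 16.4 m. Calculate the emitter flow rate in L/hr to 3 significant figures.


Approach: apply the emitter characteristic equation, q = Kd * h^x.
q = 3.18 * 16.4^0.658 = 20.0 L/hr
Therefore the emitter flow rate = 20.0 L/hr.


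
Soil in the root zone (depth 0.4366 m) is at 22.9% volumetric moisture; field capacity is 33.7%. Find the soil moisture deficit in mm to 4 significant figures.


Approach: apply the soil moisture deficit relation, SMD = (FC - theta)/100 * depth * 1000.
SMD = (33.7 - 22.9)/100 * 0.4366 * 1000 = 47.15 mm
Therefore the soil moisture deficit = 47.15 mm.


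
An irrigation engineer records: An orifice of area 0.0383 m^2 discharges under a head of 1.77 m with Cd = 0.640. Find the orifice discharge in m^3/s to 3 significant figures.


Approach: apply the orifice equation, Q = Cd*A*sqrt(2*g*h).
Q = 0.640 * 0.0383 * sqrt(2*9.81*1.77) = 0.144 m^3/s
Therefore the orifice discharge = 0.144 m^3/s.


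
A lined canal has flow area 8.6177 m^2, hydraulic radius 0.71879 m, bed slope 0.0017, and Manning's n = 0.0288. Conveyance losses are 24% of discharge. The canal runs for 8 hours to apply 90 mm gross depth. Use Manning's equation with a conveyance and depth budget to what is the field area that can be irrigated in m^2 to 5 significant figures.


Approach: apply Manning's equation with a conveyance and depth budget, Q = (1/n)*A*R^(2/3)*S^(1/2); Q_field = Q*(1-loss); Area = Q_field*t/(d/1000).
Step 1 — canal discharge (Manning's equation):
  Q = (1/0.0288) * 8.6177 * 0.71879^(2/3) * 0.0017^(1/2) = 9.899761 m^3/s
Step 2 — delivered flow: Q_field = 9.899761*(1 - 24/100) = 7.523818 m^3/s
Step 3 — volume delivered: V = 7.523818 * 8*3600 = 216686.0 m^3
Step 4 — area served: A = V / (depth/1000) = 216686.0 / 0.09 = 2407600 m^2
Therefore the field area that can be irrigated = 2407600 m^2.


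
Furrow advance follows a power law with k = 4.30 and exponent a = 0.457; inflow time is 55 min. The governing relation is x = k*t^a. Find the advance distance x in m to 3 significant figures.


x = 4.30 * 55^0.457 = 26.8 m
Therefore the advance distance x = 26.8 m.


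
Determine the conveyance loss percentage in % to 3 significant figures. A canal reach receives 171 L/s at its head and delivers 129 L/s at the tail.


Approach: apply the conveyance loss ratio, loss% = ((Q_head - Q_tail)/Q_head)*100.
loss = ((171 - 129)/171)*100 = 24.6 %
Therefore the conveyance loss percentage = 24.6 %.


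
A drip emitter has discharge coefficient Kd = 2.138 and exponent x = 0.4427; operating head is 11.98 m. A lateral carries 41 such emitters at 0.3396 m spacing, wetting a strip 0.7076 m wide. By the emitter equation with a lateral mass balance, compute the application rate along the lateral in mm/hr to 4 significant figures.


Approach: apply the emitter equation with a lateral mass balance, q = Kd*h^x; Q = n*q; rate = Q/(n*spacing*width).
Step 1 — single emitter flow (q = Kd*h^x):
  q = 2.138 * 11.98^0.4427 = 6.41860 L/hr
Step 2 — total lateral flow: Q = 41 * 6.41860 = 263.163 L/hr
Step 3 — wetted area: A = 41 * 0.3396 * 0.7076 = 9.85234 m^2
Step 4 — application rate: Q/A = 263.163/9.85234 = 26.71 mm/hr
Therefore the application rate along the lateral = 26.71 mm/hr.


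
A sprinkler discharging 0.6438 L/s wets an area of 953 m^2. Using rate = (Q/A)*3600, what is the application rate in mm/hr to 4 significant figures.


rate = (0.6438 / 953) * 3600 = 2.432 mm/hr
Therefore the application rate = 2.432 mm/hr.


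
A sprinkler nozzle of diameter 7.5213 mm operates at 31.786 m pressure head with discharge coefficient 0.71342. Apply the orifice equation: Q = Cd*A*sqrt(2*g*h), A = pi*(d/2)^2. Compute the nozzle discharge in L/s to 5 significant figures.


A = pi*(7.5213e-3/2)^2 = 4.442994e-05 m^2
Q = 0.71342 * 4.442994e-05 * sqrt(2*9.81*31.786) * 1000 = 0.79157 L/s
Therefore the nozzle discharge = 0.79157 L/s.


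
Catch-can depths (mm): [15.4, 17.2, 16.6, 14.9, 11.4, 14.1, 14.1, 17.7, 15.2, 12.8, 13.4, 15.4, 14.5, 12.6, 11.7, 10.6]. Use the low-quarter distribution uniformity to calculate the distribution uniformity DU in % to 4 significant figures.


Approach: apply the low-quarter distribution uniformity, DU = (mean of lowest quarter of readings / overall mean)*100.
sorted lowest 4 of 16: [10.6, 11.4, 11.7, 12.6] -> mean = 11.5750 mm
overall mean = 14.2250 mm
DU = (11.5750/14.2250)*100 = 81.37 %
Therefore the distribution uniformity DU = 81.37 %.


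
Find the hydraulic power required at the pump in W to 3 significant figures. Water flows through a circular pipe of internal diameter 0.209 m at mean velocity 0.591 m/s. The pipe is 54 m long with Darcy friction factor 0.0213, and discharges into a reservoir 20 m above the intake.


Approach: apply continuity + Darcy-Weisbach + hydraulic power, Q = A*v; hf = f*(L/D)*(v^2/(2g)); H = static + hf; P = rho*g*Q*H.
Step 1 — flow rate (continuity, Q = A*v):
  A = pi*(0.209/2)^2 = 0.034307 m^2
  Q = 0.034307 * 0.591 = 0.020275 m^3/s
Step 2 — friction head loss (Darcy-Weisbach):
  hf = 0.0213 * (54/0.209) * (0.591^2 / (2*9.81))
  hf = 0.097972 m
Step 3 — total head: H = 20 + 0.097972 = 20.098 m
Step 4 — hydraulic power (P = rho*g*Q*H):
  P = 1000 * 9.81 * 0.020275 * 20.098 = 4000 W
Therefore the hydraulic power required at the pump = 4000 W.


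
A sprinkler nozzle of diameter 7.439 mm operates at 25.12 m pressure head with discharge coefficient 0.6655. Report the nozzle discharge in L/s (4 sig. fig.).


Approach: apply the orifice equation, Q = Cd*A*sqrt(2*g*h), A = pi*(d/2)^2.
A = pi*(7.439e-3/2)^2 = 4.34629e-05 m^2
Q = 0.6655 * 4.34629e-05 * sqrt(2*9.81*25.12) * 1000 = 0.6421 L/s
Therefore the nozzle discharge = 0.6421 L/s.


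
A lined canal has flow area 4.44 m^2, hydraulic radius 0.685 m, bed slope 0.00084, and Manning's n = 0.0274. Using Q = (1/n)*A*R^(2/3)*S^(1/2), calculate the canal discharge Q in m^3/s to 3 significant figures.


Q = (1/0.0274) * 4.44 * 0.685^(2/3) * 0.00084^(1/2) = 3.65 m^3/s
Therefore the canal discharge Q = 3.65 m^3/s.


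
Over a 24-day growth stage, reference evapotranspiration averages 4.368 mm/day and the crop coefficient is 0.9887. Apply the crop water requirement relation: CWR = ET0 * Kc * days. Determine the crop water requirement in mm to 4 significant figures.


CWR = 4.368 * 0.9887 * 24 = 103.6 mm
Therefore the crop water requirement = 103.6 mm.


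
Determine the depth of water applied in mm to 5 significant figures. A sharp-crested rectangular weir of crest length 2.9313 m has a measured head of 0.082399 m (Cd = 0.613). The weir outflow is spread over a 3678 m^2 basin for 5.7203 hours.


Approach: apply the rectangular weir equation with a volume-to-depth conversion, Q = (2/3)*Cd*L*sqrt(2g)*H^1.5; d = Q*t/A * 1000.
Step 1 — weir discharge:
  Q = (2/3)*0.613*2.9313*sqrt(2*9.81)*0.082399^1.5 = 0.1255053 m^3/s
Step 2 — volume: V = 0.1255053 * 5.7203*3600 = 2584.540 m^3
Step 3 — depth: d = V/A * 1000 = 2584.540/3678 * 1000 = 702.70 mm
Therefore the depth of water applied = 702.70 mm.


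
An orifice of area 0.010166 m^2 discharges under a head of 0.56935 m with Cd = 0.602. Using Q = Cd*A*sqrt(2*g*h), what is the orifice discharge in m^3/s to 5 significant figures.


Q = 0.602 * 0.010166 * sqrt(2*9.81*0.56935) = 0.020454 m^3/s
Therefore the orifice discharge = 0.020454 m^3/s.


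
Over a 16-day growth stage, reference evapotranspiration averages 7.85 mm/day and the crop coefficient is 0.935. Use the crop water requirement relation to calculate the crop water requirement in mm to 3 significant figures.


Approach: apply the crop water requirement relation, CWR = ET0 * Kc * days.
CWR = 7.85 * 0.935 * 16 = 117 mm
Therefore the crop water requirement = 117 mm.


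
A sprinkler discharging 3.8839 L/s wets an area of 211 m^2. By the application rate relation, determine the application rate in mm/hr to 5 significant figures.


Approach: apply the application rate relation, rate = (Q/A)*3600.
rate = (3.8839 / 211) * 3600 = 66.266 mm/hr
Therefore the application rate = 66.266 mm/hr.


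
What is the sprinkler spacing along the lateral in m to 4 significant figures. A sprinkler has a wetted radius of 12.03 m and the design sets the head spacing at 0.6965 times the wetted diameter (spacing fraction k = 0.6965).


Approach: apply the sprinkler spacing rule (spacing as a fraction of wetted diameter), S = k*(2*R).
S = 0.6965 * (2 * 12.03) = 16.76 m
Therefore the sprinkler spacing along the lateral = 16.76 m.


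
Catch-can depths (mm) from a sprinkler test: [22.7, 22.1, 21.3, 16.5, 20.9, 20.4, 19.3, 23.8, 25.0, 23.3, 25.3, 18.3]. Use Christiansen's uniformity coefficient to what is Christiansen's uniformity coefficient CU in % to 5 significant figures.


Approach: apply Christiansen's uniformity coefficient, CU = (1 - mean_abs_deviation/mean)*100.
mean = 21.57500 mm
mean |d_i - mean| = 2.125000 mm
CU = (1 - 2.125000/21.57500)*100 = 90.151 %
Therefore Christiansen's uniformity coefficient CU = 90.151 %.


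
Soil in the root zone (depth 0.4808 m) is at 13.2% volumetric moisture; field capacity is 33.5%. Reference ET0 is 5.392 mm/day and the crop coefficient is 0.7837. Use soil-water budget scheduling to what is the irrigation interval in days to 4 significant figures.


Approach: apply soil-water budget scheduling, SMD = (FC-theta)/100*depth*1000; ETc = ET0*Kc; interval = SMD/ETc.
Step 1 — soil moisture deficit:
  SMD = (33.5 - 13.2)/100 * 0.4808 * 1000 = 97.6024 mm
Step 2 — daily crop ET (ETc = ET0*Kc):
  ETc = 5.392 * 0.7837 = 4.22571 mm/day
Step 3 — irrigation interval (SMD/ETc):
  interval = 97.6024 / 4.22571 = 23.10 days
Therefore the irrigation interval = 23.10 days.


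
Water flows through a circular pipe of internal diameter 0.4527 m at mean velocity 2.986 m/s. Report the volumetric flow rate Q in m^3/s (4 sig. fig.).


Approach: apply the continuity equation for pipe flow, Q = A * v with A = pi*(D/2)^2.
A = pi*(0.4527/2)^2 = 0.160957 m^2
Q = 0.160957 * 2.986 = 0.4806 m^3/s
Therefore the volumetric flow rate Q = 0.4806 m^3/s.


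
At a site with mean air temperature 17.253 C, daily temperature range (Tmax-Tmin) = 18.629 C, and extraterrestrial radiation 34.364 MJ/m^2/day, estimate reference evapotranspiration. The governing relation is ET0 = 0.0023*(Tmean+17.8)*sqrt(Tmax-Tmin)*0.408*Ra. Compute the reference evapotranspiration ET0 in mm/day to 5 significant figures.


ET0 = 0.0023*(17.253+17.8)*sqrt(18.629)*0.408*34.364 = 4.8788 mm/day
Therefore the reference evapotranspiration ET0 = 4.8788 mm/day.


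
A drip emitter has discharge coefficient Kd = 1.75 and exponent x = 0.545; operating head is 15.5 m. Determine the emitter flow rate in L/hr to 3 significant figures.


Approach: apply the emitter characteristic equation, q = Kd * h^x.
q = 1.75 * 15.5^0.545 = 7.79 L/hr
Therefore the emitter flow rate = 7.79 L/hr.


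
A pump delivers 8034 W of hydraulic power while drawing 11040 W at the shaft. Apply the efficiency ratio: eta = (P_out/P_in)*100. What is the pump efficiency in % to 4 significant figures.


eta = (8034 / 11040) * 100 = 72.77 %
Therefore the pump efficiency = 72.77 %.


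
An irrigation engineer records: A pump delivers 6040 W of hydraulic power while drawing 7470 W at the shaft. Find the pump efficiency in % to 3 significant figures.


Approach: apply the efficiency ratio, eta = (P_out/P_in)*100.
eta = (6040 / 7470) * 100 = 80.9 %
Therefore the pump efficiency = 80.9 %.


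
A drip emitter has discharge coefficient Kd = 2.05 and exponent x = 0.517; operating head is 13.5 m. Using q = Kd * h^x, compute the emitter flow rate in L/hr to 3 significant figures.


q = 2.05 * 13.5^0.517 = 7.87 L/hr
Therefore the emitter flow rate = 7.87 L/hr.


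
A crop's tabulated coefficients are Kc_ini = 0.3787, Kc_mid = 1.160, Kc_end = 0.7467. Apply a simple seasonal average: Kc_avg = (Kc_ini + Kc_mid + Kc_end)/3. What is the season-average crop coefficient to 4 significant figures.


Kc_avg = (0.3787 + 1.160 + 0.7467)/3 = 0.7618
Therefore the season-average crop coefficient = 0.7618.


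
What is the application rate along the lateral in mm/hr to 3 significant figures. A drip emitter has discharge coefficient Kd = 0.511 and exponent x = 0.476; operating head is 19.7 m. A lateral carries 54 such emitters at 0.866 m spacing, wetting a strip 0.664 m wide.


Approach: apply the emitter equation with a lateral mass balance, q = Kd*h^x; Q = n*q; rate = Q/(n*spacing*width).
Step 1 — single emitter flow (q = Kd*h^x):
  q = 0.511 * 19.7^0.476 = 2.1115 L/hr
Step 2 — total lateral flow: Q = 54 * 2.1115 = 114.02 L/hr
Step 3 — wetted area: A = 54 * 0.866 * 0.664 = 31.051 m^2
Step 4 — application rate: Q/A = 114.02/31.051 = 3.67 mm/hr
Therefore the application rate along the lateral = 3.67 mm/hr.


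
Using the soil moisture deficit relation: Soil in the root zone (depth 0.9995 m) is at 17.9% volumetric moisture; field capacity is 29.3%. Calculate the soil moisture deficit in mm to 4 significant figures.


Approach: apply the soil moisture deficit relation, SMD = (FC - theta)/100 * depth * 1000.
SMD = (29.3 - 17.9)/100 * 0.9995 * 1000 = 113.9 mm
Therefore the soil moisture deficit = 113.9 mm.


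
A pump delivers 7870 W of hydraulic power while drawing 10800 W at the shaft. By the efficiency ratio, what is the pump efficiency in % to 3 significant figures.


Approach: apply the efficiency ratio, eta = (P_out/P_in)*100.
eta = (7870 / 10800) * 100 = 72.9 %
Therefore the pump efficiency = 72.9 %.


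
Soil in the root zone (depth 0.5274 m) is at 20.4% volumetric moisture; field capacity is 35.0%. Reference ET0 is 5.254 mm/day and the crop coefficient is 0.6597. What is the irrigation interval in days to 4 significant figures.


Approach: apply soil-water budget scheduling, SMD = (FC-theta)/100*depth*1000; ETc = ET0*Kc; interval = SMD/ETc.
Step 1 — soil moisture deficit:
  SMD = (35.0 - 20.4)/100 * 0.5274 * 1000 = 77.0004 mm
Step 2 — daily crop ET (ETc = ET0*Kc):
  ETc = 5.254 * 0.6597 = 3.46606 mm/day
Step 3 — irrigation interval (SMD/ETc):
  interval = 77.0004 / 3.46606 = 22.22 days
Therefore the irrigation interval = 22.22 days.


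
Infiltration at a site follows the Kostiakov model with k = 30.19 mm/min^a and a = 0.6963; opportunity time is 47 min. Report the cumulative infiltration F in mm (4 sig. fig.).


Approach: apply the Kostiakov infiltration equation, F = k*t^a.
F = 30.19 * 47^0.6963 = 440.7 mm
Therefore the cumulative infiltration F = 440.7 mm.


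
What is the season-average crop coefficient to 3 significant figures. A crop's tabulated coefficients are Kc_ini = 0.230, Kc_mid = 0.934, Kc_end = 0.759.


Approach: apply a simple seasonal average, Kc_avg = (Kc_ini + Kc_mid + Kc_end)/3.
Kc_avg = (0.230 + 0.934 + 0.759)/3 = 0.641
Therefore the season-average crop coefficient = 0.641.


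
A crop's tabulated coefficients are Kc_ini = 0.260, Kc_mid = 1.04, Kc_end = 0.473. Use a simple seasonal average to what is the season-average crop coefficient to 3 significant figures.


Approach: apply a simple seasonal average, Kc_avg = (Kc_ini + Kc_mid + Kc_end)/3.
Kc_avg = (0.260 + 1.04 + 0.473)/3 = 0.591
Therefore the season-average crop coefficient = 0.591.


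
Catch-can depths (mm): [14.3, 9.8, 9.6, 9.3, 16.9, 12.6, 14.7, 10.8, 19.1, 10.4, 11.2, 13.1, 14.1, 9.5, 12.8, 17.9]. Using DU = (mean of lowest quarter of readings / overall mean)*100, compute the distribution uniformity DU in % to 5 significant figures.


sorted lowest 4 of 16: [9.3, 9.5, 9.6, 9.8] -> mean = 9.550000 mm
overall mean = 12.88125 mm
DU = (9.550000/12.88125)*100 = 74.139 %
Therefore the distribution uniformity DU = 74.139 %.


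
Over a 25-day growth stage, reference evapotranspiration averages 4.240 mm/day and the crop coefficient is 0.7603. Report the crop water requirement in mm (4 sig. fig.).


Approach: apply the crop water requirement relation, CWR = ET0 * Kc * days.
CWR = 4.240 * 0.7603 * 25 = 80.59 mm
Therefore the crop water requirement = 80.59 mm.


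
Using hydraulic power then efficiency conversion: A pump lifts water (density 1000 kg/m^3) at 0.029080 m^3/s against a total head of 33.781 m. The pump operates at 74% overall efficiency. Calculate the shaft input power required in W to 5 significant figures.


Approach: apply hydraulic power then efficiency conversion, P = rho*g*Q*H; P_in = P/eta.
Step 1 — hydraulic power (P = rho*g*Q*H):
  P = 1000 * 9.81 * 0.029080 * 33.781 = 9636.868 W
Step 2 — input power: P_in = P/eta = 9636.868 / 0.74 = 13023 W
Therefore the shaft input power required = 13023 W.


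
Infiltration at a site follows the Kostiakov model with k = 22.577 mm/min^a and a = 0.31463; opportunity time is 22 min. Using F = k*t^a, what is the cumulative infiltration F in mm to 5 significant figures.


F = 22.577 * 22^0.31463 = 59.708 mm
Therefore the cumulative infiltration F = 59.708 mm.


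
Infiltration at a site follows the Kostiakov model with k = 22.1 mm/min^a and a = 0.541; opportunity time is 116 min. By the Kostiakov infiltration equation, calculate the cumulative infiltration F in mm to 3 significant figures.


Approach: apply the Kostiakov infiltration equation, F = k*t^a.
F = 22.1 * 116^0.541 = 289 mm
Therefore the cumulative infiltration F = 289 mm.


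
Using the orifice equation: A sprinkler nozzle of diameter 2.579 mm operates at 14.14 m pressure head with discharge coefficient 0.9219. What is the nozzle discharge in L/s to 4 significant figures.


Approach: apply the orifice equation, Q = Cd*A*sqrt(2*g*h), A = pi*(d/2)^2.
A = pi*(2.579e-3/2)^2 = 5.22387e-06 m^2
Q = 0.9219 * 5.22387e-06 * sqrt(2*9.81*14.14) * 1000 = 0.08021 L/s
Therefore the nozzle discharge = 0.08021 L/s.


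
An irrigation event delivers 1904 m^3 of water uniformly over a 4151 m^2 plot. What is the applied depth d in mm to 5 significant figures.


Approach: apply depth from volume over area, d = (V/A)*1000.
d = (1904 / 4151) * 1000 = 458.68 mm
Therefore the applied depth d = 458.68 mm.


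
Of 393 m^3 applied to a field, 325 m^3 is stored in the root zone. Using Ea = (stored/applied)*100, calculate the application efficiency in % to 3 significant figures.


Ea = (325/393)*100 = 82.7 %
Therefore the application efficiency = 82.7 %.


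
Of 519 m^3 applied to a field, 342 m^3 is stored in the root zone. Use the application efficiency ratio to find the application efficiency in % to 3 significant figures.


Approach: apply the application efficiency ratio, Ea = (stored/applied)*100.
Ea = (342/519)*100 = 65.9 %
Therefore the application efficiency = 65.9 %.


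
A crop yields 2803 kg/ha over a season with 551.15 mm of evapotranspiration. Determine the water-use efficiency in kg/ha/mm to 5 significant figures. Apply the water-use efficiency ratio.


Approach: apply the water-use efficiency ratio, WUE = yield/ET.
WUE = 2803 / 551.15 = 5.0857 kg/ha/mm
Therefore the water-use efficiency = 5.0857 kg/ha/mm.


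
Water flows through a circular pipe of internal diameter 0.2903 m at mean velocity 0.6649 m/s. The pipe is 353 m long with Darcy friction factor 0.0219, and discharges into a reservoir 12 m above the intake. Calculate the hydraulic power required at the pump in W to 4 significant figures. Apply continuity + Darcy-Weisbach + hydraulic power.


Approach: apply continuity + Darcy-Weisbach + hydraulic power, Q = A*v; hf = f*(L/D)*(v^2/(2g)); H = static + hf; P = rho*g*Q*H.
Step 1 — flow rate (continuity, Q = A*v):
  A = pi*(0.2903/2)^2 = 0.0661887 m^2
  Q = 0.0661887 * 0.6649 = 0.0440089 m^3/s
Step 2 — friction head loss (Darcy-Weisbach):
  hf = 0.0219 * (353/0.2903) * (0.6649^2 / (2*9.81))
  hf = 0.600047 m
Step 3 — total head: H = 12 + 0.600047 = 12.6000 m
Step 4 — hydraulic power (P = rho*g*Q*H):
  P = 1000 * 9.81 * 0.0440089 * 12.6000 = 5440 W
Therefore the hydraulic power required at the pump = 5440 W.


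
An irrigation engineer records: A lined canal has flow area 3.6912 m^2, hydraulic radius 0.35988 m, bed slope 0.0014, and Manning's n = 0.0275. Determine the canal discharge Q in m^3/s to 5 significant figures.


Approach: apply Manning's equation, Q = (1/n)*A*R^(2/3)*S^(1/2).
Q = (1/0.0275) * 3.6912 * 0.35988^(2/3) * 0.0014^(1/2) = 2.5410 m^3/s
Therefore the canal discharge Q = 2.5410 m^3/s.


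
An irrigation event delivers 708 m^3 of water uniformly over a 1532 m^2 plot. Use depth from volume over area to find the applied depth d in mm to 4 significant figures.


Approach: apply depth from volume over area, d = (V/A)*1000.
d = (708 / 1532) * 1000 = 462.1 mm
Therefore the applied depth d = 462.1 mm.


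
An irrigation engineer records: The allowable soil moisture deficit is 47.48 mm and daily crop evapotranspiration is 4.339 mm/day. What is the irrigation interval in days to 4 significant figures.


Approach: apply the irrigation interval relation, interval = SMD / ETc.
interval = 47.48 / 4.339 = 10.94 days
Therefore the irrigation interval = 10.94 days.


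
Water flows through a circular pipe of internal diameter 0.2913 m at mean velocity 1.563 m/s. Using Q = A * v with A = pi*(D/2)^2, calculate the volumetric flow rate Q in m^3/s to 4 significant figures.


A = pi*(0.2913/2)^2 = 0.0666455 m^2
Q = 0.0666455 * 1.563 = 0.1042 m^3/s
Therefore the volumetric flow rate Q = 0.1042 m^3/s.


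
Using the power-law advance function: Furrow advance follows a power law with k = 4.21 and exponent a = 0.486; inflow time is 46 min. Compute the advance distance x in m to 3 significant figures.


Approach: apply the power-law advance function, x = k*t^a.
x = 4.21 * 46^0.486 = 27.1 m
Therefore the advance distance x = 27.1 m.


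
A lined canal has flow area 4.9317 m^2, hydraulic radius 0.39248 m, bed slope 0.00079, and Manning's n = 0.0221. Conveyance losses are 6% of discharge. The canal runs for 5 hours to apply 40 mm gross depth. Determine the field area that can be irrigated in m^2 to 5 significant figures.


Approach: apply Manning's equation with a conveyance and depth budget, Q = (1/n)*A*R^(2/3)*S^(1/2); Q_field = Q*(1-loss); Area = Q_field*t/(d/1000).
Step 1 — canal discharge (Manning's equation):
  Q = (1/0.0221) * 4.9317 * 0.39248^(2/3) * 0.00079^(1/2) = 3.362247 m^3/s
Step 2 — delivered flow: Q_field = 3.362247*(1 - 6/100) = 3.160512 m^3/s
Step 3 — volume delivered: V = 3.160512 * 5*3600 = 56889.22 m^3
Step 4 — area served: A = V / (depth/1000) = 56889.22 / 0.04 = 1422200 m^2
Therefore the field area that can be irrigated = 1422200 m^2.


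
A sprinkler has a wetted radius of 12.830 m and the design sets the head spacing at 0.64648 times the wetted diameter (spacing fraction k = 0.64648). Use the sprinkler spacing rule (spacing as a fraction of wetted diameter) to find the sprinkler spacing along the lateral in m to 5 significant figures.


Approach: apply the sprinkler spacing rule (spacing as a fraction of wetted diameter), S = k*(2*R).
S = 0.64648 * (2 * 12.830) = 16.589 m
Therefore the sprinkler spacing along the lateral = 16.589 m.


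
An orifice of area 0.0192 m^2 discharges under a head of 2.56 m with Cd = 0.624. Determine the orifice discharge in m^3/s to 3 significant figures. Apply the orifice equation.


Approach: apply the orifice equation, Q = Cd*A*sqrt(2*g*h).
Q = 0.624 * 0.0192 * sqrt(2*9.81*2.56) = 0.0849 m^3/s
Therefore the orifice discharge = 0.0849 m^3/s.


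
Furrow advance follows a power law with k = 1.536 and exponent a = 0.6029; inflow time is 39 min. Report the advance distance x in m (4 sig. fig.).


Approach: apply the power-law advance function, x = k*t^a.
x = 1.536 * 39^0.6029 = 13.98 m
Therefore the advance distance x = 13.98 m.


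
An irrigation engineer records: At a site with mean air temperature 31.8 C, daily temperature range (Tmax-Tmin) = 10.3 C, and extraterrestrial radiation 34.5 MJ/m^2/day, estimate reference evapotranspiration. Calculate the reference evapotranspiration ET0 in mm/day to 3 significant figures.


Approach: apply the Hargreaves-Samani method, ET0 = 0.0023*(Tmean+17.8)*sqrt(Tmax-Tmin)*0.408*Ra.
ET0 = 0.0023*(31.8+17.8)*sqrt(10.3)*0.408*34.5 = 5.15 mm/day
Therefore the reference evapotranspiration ET0 = 5.15 mm/day.


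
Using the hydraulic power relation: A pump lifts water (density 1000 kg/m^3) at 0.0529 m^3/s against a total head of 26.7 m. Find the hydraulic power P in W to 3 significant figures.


Approach: apply the hydraulic power relation, P = rho*g*Q*H.
P = 1000 * 9.81 * 0.0529 * 26.7 = 13900 W
Therefore the hydraulic power P = 13900 W.


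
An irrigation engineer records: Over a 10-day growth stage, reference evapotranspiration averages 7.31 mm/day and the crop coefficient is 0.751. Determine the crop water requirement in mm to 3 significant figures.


Approach: apply the crop water requirement relation, CWR = ET0 * Kc * days.
CWR = 7.31 * 0.751 * 10 = 54.9 mm
Therefore the crop water requirement = 54.9 mm.


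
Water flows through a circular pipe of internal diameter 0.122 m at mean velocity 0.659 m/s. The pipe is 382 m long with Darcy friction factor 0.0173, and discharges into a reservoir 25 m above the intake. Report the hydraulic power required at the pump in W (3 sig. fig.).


Approach: apply continuity + Darcy-Weisbach + hydraulic power, Q = A*v; hf = f*(L/D)*(v^2/(2g)); H = static + hf; P = rho*g*Q*H.
Step 1 — flow rate (continuity, Q = A*v):
  A = pi*(0.122/2)^2 = 0.011690 m^2
  Q = 0.011690 * 0.659 = 0.0077036 m^3/s
Step 2 — friction head loss (Darcy-Weisbach):
  hf = 0.0173 * (382/0.122) * (0.659^2 / (2*9.81))
  hf = 1.1990 m
Step 3 — total head: H = 25 + 1.1990 = 26.199 m
Step 4 — hydraulic power (P = rho*g*Q*H):
  P = 1000 * 9.81 * 0.0077036 * 26.199 = 1980 W
Therefore the hydraulic power required at the pump = 1980 W.


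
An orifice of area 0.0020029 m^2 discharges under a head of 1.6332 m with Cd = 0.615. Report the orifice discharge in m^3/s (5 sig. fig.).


Approach: apply the orifice equation, Q = Cd*A*sqrt(2*g*h).
Q = 0.615 * 0.0020029 * sqrt(2*9.81*1.6332) = 0.0069727 m^3/s
Therefore the orifice discharge = 0.0069727 m^3/s.


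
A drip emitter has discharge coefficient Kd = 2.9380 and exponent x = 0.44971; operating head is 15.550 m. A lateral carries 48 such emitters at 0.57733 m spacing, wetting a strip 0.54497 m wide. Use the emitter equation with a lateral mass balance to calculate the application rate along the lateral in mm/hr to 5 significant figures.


Approach: apply the emitter equation with a lateral mass balance, q = Kd*h^x; Q = n*q; rate = Q/(n*spacing*width).
Step 1 — single emitter flow (q = Kd*h^x):
  q = 2.9380 * 15.550^0.44971 = 10.09218 L/hr
Step 2 — total lateral flow: Q = 48 * 10.09218 = 484.4245 L/hr
Step 3 — wetted area: A = 48 * 0.57733 * 0.54497 = 15.10212 m^2
Step 4 — application rate: Q/A = 484.4245/15.10212 = 32.077 mm/hr
Therefore the application rate along the lateral = 32.077 mm/hr.
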